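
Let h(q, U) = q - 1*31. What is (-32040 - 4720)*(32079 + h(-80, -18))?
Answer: -1175143680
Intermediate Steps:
h(q, U) = -31 + q (h(q, U) = q - 31 = -31 + q)
(-32040 - 4720)*(32079 + h(-80, -18)) = (-32040 - 4720)*(32079 + (-31 - 80)) = -36760*(32079 - 111) = -36760*31968 = -1175143680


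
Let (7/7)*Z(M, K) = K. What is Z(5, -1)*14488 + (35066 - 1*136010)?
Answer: -115432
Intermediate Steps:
Z(M, K) = K
Z(5, -1)*14488 + (35066 - 1*136010) = -1*14488 + (35066 - 1*136010) = -14488 + (35066 - 136010) = -14488 - 100944 = -115432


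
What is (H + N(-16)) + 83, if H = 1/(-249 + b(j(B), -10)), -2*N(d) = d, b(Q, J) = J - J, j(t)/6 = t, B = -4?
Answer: 22658/249 ≈ 90.996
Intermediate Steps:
j(t) = 6*t
b(Q, J) = 0
N(d) = -d/2
H = -1/249 (H = 1/(-249 + 0) = 1/(-249) = -1/249 ≈ -0.0040161)
(H + N(-16)) + 83 = (-1/249 - ½*(-16)) + 83 = (-1/249 + 8) + 83 = 1991/249 + 83 = 22658/249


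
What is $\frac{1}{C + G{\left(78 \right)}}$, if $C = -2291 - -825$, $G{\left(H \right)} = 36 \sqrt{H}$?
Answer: $- \frac{733}{1024034} - \frac{9 \sqrt{78}}{512017} \approx -0.00087104$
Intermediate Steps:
$C = -1466$ ($C = -2291 + 825 = -1466$)
$\frac{1}{C + G{\left(78 \right)}} = \frac{1}{-1466 + 36 \sqrt{78}}$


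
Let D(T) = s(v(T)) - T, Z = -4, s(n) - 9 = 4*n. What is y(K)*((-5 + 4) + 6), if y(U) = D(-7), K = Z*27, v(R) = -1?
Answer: 60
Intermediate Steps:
s(n) = 9 + 4*n
K = -108 (K = -4*27 = -108)
D(T) = 5 - T (D(T) = (9 + 4*(-1)) - T = (9 - 4) - T = 5 - T)
y(U) = 12 (y(U) = 5 - 1*(-7) = 5 + 7 = 12)
y(K)*((-5 + 4) + 6) = 12*((-5 + 4) + 6) = 12*(-1 + 6) = 12*5 = 60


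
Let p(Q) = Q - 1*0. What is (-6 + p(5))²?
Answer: 1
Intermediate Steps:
p(Q) = Q (p(Q) = Q + 0 = Q)
(-6 + p(5))² = (-6 + 5)² = (-1)² = 1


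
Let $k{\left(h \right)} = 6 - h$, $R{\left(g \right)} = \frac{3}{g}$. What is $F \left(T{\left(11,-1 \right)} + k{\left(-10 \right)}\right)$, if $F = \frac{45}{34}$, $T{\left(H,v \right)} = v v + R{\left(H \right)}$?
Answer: $\frac{4275}{187} \approx 22.861$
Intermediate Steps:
$T{\left(H,v \right)} = v^{2} + \frac{3}{H}$ ($T{\left(H,v \right)} = v v + \frac{3}{H} = v^{2} + \frac{3}{H}$)
$F = \frac{45}{34}$ ($F = 45 \cdot \frac{1}{34} = \frac{45}{34} \approx 1.3235$)
$F \left(T{\left(11,-1 \right)} + k{\left(-10 \right)}\right) = \frac{45 \left(\left(\left(-1\right)^{2} + \frac{3}{11}\right) + \left(6 - -10\right)\right)}{34} = \frac{45 \left(\left(1 + 3 \cdot \frac{1}{11}\right) + \left(6 + 10\right)\right)}{34} = \frac{45 \left(\left(1 + \frac{3}{11}\right) + 16\right)}{34} = \frac{45 \left(\frac{14}{11} + 16\right)}{34} = \frac{45}{34} \cdot \frac{190}{11} = \frac{4275}{187}$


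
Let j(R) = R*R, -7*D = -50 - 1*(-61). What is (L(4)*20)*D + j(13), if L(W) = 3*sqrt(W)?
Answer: -137/7 ≈ -19.571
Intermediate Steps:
D = -11/7 (D = -(-50 - 1*(-61))/7 = -(-50 + 61)/7 = -1/7*11 = -11/7 ≈ -1.5714)
j(R) = R**2
(L(4)*20)*D + j(13) = ((3*sqrt(4))*20)*(-11/7) + 13**2 = ((3*2)*20)*(-11/7) + 169 = (6*20)*(-11/7) + 169 = 120*(-11/7) + 169 = -1320/7 + 169 = -137/7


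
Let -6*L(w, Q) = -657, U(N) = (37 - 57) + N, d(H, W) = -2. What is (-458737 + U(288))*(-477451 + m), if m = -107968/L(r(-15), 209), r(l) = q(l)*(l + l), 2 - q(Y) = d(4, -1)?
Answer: 16012443211215/73 ≈ 2.1935e+11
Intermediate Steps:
q(Y) = 4 (q(Y) = 2 - 1*(-2) = 2 + 2 = 4)
U(N) = -20 + N
r(l) = 8*l (r(l) = 4*(l + l) = 4*(2*l) = 8*l)
L(w, Q) = 219/2 (L(w, Q) = -⅙*(-657) = 219/2)
m = -215936/219 (m = -107968/219/2 = -107968*2/219 = -215936/219 ≈ -986.01)
(-458737 + U(288))*(-477451 + m) = (-458737 + (-20 + 288))*(-477451 - 215936/219) = (-458737 + 268)*(-104777705/219) = -458469*(-104777705/219) = 16012443211215/73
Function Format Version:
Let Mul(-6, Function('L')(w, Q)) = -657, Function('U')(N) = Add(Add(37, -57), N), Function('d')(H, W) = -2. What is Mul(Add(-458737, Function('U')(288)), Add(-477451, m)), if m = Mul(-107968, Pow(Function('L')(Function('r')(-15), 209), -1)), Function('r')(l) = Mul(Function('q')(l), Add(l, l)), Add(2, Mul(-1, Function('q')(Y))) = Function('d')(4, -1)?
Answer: Rational(16012443211215, 73) ≈ 2.1935e+11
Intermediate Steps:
Function('q')(Y) = 4 (Function('q')(Y) = Add(2, Mul(-1, -2)) = Add(2, 2) = 4)
Function('U')(N) = Add(-20, N)
Function('r')(l) = Mul(8, l) (Function('r')(l) = Mul(4, Add(l, l)) = Mul(4, Mul(2, l)) = Mul(8, l))
Function('L')(w, Q) = Rational(219, 2) (Function('L')(w, Q) = Mul(Rational(-1, 6), -657) = Rational(219, 2))
m = Rational(-215936, 219) (m = Mul(-107968, Pow(Rational(219, 2), -1)) = Mul(-107968, Rational(2, 219)) = Rational(-215936, 219) ≈ -986.01)
Mul(Add(-458737, Function('U')(288)), Add(-477451, m)) = Mul(Add(-458737, Add(-20, 288)), Add(-477451, Rational(-215936, 219))) = Mul(Add(-458737, 268), Rational(-104777705, 219)) = Mul(-458469, Rational(-104777705, 219)) = Rational(16012443211215, 73)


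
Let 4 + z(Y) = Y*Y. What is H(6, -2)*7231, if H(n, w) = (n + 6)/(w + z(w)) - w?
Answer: -28924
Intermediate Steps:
z(Y) = -4 + Y² (z(Y) = -4 + Y*Y = -4 + Y²)
H(n, w) = -w + (6 + n)/(-4 + w + w²) (H(n, w) = (n + 6)/(w + (-4 + w²)) - w = (6 + n)/(-4 + w + w²) - w = -w + (6 + n)/(-4 + w + w²))
H(6, -2)*7231 = ((6 + 6 - 1*(-2)² - 1*(-2)*(-4 + (-2)²))/(-4 - 2 + (-2)²))*7231 = ((6 + 6 - 1*4 - 1*(-2)*(-4 + 4))/(-4 - 2 + 4))*7231 = ((6 + 6 - 4 - 1*(-2)*0)/(-2))*7231 = -(6 + 6 - 4 + 0)/2*7231 = -½*8*7231 = -4*7231 = -28924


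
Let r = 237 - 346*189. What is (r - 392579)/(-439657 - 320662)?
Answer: 457736/760319 ≈ 0.60203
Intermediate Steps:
r = -65157 (r = 237 - 65394 = -65157)
(r - 392579)/(-439657 - 320662) = (-65157 - 392579)/(-439657 - 320662) = -457736/(-760319) = -457736*(-1/760319) = 457736/760319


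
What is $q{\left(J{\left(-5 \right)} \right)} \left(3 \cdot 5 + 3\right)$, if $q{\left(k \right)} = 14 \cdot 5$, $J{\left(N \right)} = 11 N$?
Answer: $1260$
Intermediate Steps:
$q{\left(k \right)} = 70$
$q{\left(J{\left(-5 \right)} \right)} \left(3 \cdot 5 + 3\right) = 70 \left(3 \cdot 5 + 3\right) = 70 \left(15 + 3\right) = 70 \cdot 18 = 1260$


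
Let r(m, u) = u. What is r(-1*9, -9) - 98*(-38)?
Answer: 3715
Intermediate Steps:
r(-1*9, -9) - 98*(-38) = -9 - 98*(-38) = -9 + 3724 = 3715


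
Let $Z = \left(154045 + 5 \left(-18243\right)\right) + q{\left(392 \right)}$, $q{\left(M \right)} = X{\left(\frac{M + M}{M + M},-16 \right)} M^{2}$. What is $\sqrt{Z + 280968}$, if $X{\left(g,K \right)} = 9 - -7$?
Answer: $\sqrt{2802422} \approx 1674.0$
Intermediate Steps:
$X{\left(g,K \right)} = 16$ ($X{\left(g,K \right)} = 9 + 7 = 16$)
$q{\left(M \right)} = 16 M^{2}$
$Z = 2521454$ ($Z = \left(154045 + 5 \left(-18243\right)\right) + 16 \cdot 392^{2} = \left(154045 - 91215\right) + 16 \cdot 153664 = 62830 + 2458624 = 2521454$)
$\sqrt{Z + 280968} = \sqrt{2521454 + 280968} = \sqrt{2802422}$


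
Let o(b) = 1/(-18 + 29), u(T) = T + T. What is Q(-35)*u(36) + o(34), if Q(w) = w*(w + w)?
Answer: 1940401/11 ≈ 1.7640e+5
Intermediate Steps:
u(T) = 2*T
o(b) = 1/11
Q(w) = 2*w² (Q(w) = w*(2*w) = 2*w²)
Q(-35)*u(36) + o(34) = (2*(-35)²)*(2*36) + 1/11 = (2*1225)*72 + 1/11 = 2450*72 + 1/11 = 176400 + 1/11 = 1940401/11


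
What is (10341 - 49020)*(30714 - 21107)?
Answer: -371589153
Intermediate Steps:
(10341 - 49020)*(30714 - 21107) = -38679*9607 = -371589153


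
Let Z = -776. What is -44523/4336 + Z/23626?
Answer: -527632567/51221168 ≈ -10.301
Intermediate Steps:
-44523/4336 + Z/23626 = -44523/4336 - 776/23626 = -44523*1/4336 - 776*1/23626 = -44523/4336 - 388/11813 = -527632567/51221168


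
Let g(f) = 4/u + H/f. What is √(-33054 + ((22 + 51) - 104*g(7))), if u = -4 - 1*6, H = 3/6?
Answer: I*√40359865/35 ≈ 181.51*I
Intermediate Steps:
H = ½ (H = 3*(⅙) = ½ ≈ 0.50000)
u = -10 (u = -4 - 6 = -10)
g(f) = -⅖ + 1/(2*f) (g(f) = 4/(-10) + 1/(2*f) = 4*(-⅒) + 1/(2*f) = -⅖ + 1/(2*f))
√(-33054 + ((22 + 51) - 104*g(7))) = √(-33054 + ((22 + 51) - 52*(5 - 4*7)/(5*7))) = √(-33054 + (73 - 52*(5 - 28)/(5*7))) = √(-33054 + (73 - 52*(-23)/(5*7))) = √(-33054 + (73 - 104*(-23/70))) = √(-33054 + (73 + 1196/35)) = √(-33054 + 3751/35) = √(-1153139/35) = I*√40359865/35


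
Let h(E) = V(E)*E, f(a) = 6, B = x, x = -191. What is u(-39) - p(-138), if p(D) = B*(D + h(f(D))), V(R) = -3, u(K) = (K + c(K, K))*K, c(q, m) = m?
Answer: -26754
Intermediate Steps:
u(K) = 2*K² (u(K) = (K + K)*K = (2*K)*K = 2*K²)
B = -191
h(E) = -3*E
p(D) = 3438 - 191*D (p(D) = -191*(D - 3*6) = -191*(D - 18) = -191*(-18 + D) = 3438 - 191*D)
u(-39) - p(-138) = 2*(-39)² - (3438 - 191*(-138)) = 2*1521 - (3438 + 26358) = 3042 - 1*29796 = 3042 - 29796 = -26754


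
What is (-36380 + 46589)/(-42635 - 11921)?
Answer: -10209/54556 ≈ -0.18713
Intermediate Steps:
(-36380 + 46589)/(-42635 - 11921) = 10209/(-54556) = 10209*(-1/54556) = -10209/54556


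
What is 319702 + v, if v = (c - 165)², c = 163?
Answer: 319706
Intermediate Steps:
v = 4 (v = (163 - 165)² = (-2)² = 4)
319702 + v = 319702 + 4 = 319706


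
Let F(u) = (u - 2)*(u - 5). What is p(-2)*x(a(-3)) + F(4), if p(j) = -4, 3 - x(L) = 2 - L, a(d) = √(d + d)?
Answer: -6 - 4*I*√6 ≈ -6.0 - 9.798*I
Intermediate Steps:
a(d) = √2*√d (a(d) = √(2*d) = √2*√d)
x(L) = 1 + L (x(L) = 3 - (2 - L) = 3 + (-2 + L) = 1 + L)
F(u) = (-5 + u)*(-2 + u) (F(u) = (-2 + u)*(-5 + u) = (-5 + u)*(-2 + u))
p(-2)*x(a(-3)) + F(4) = -4*(1 + √2*√(-3)) + (10 + 4² - 7*4) = -4*(1 + √2*(I*√3)) + (10 + 16 - 28) = -4*(1 + I*√6) - 2 = (-4 - 4*I*√6) - 2 = -6 - 4*I*√6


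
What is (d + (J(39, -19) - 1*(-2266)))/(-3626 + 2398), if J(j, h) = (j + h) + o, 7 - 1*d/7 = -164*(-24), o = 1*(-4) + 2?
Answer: 25219/1228 ≈ 20.537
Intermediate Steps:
o = -2 (o = -4 + 2 = -2)
d = -27503 (d = 49 - (-1148)*(-24) = 49 - 7*3936 = 49 - 27552 = -27503)
J(j, h) = -2 + h + j (J(j, h) = (j + h) - 2 = (h + j) - 2 = -2 + h + j)
(d + (J(39, -19) - 1*(-2266)))/(-3626 + 2398) = (-27503 + ((-2 - 19 + 39) - 1*(-2266)))/(-3626 + 2398) = (-27503 + (18 + 2266))/(-1228) = (-27503 + 2284)*(-1/1228) = -25219*(-1/1228) = 25219/1228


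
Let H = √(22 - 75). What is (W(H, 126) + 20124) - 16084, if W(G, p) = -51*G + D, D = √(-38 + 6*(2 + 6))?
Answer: 4040 + √10 - 51*I*√53 ≈ 4043.2 - 371.29*I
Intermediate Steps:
D = √10 (D = √(-38 + 6*8) = √(-38 + 48) = √10 ≈ 3.1623)
H = I*√53 (H = √(-53) = I*√53 ≈ 7.2801*I)
W(G, p) = √10 - 51*G (W(G, p) = -51*G + √10 = √10 - 51*G)
(W(H, 126) + 20124) - 16084 = ((√10 - 51*I*√53) + 20124) - 16084 = (20124 + √10 - 51*I*√53) - 16084 = 4040 + √10 - 51*I*√53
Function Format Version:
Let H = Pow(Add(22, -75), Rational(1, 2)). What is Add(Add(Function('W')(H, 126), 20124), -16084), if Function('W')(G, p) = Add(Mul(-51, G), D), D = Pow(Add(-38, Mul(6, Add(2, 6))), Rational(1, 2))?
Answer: Add(4040, Pow(10, Rational(1, 2)), Mul(-51, I, Pow(53, Rational(1, 2)))) ≈ Add(4043.2, Mul(-371.29, I))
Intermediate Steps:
D = Pow(10, Rational(1, 2)) (D = Pow(Add(-38, Mul(6, 8)), Rational(1, 2)) = Pow(Add(-38, 48), Rational(1, 2)) = Pow(10, Rational(1, 2)) ≈ 3.1623)
H = Mul(I, Pow(53, Rational(1, 2))) (H = Pow(-53, Rational(1, 2)) = Mul(I, Pow(53, Rational(1, 2))) ≈ Mul(7.2801, I))
Function('W')(G, p) = Add(Pow(10, Rational(1, 2)), Mul(-51, G)) (Function('W')(G, p) = Add(Mul(-51, G), Pow(10, Rational(1, 2))) = Add(Pow(10, Rational(1, 2)), Mul(-51, G)))
Add(Add(Function('W')(H, 126), 20124), -16084) = Add(Add(Add(Pow(10, Rational(1, 2)), Mul(-51, Mul(I, Pow(53, Rational(1, 2))))), 20124), -16084) = Add(Add(Add(Pow(10, Rational(1, 2)), Mul(-51, I, Pow(53, Rational(1, 2)))), 20124), -16084) = Add(Add(20124, Pow(10, Rational(1, 2)), Mul(-51, I, Pow(53, Rational(1, 2)))), -16084) = Add(4040, Pow(10, Rational(1, 2)), Mul(-51, I, Pow(53, Rational(1, 2))))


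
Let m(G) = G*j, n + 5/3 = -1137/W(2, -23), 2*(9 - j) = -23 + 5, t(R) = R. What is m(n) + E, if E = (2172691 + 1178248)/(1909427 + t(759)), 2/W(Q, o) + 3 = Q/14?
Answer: 390560984273/13371302 ≈ 29209.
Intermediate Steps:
W(Q, o) = 2/(-3 + Q/14)
j = 18 (j = 9 - (-23 + 5)/2 = 9 - ½*(-18) = 9 + 9 = 18)
n = 34075/21 (n = -5/3 - 1137/(28/(-42 + 2)) = -5/3 - 1137/(28/(-40)) = -5/3 - 1137/(28*(-1/40)) = -5/3 - 1137/(-7/10) = -5/3 - 1137*(-10/7) = -5/3 + 11370/7 = 34075/21 ≈ 1622.6)
m(G) = 18*G (m(G) = G*18 = 18*G)
E = 3350939/1910186 (E = (2172691 + 1178248)/(1909427 + 759) = 3350939/1910186 ≈ 1.7542)
m(n) + E = 18*(34075/21) + 3350939/1910186 = 204450/7 + 3350939/1910186 = 390560984273/13371302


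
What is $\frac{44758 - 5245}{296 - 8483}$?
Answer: $- \frac{13171}{2729} \approx -4.8263$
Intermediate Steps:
$\frac{44758 - 5245}{296 - 8483} = \frac{39513}{-8187} = 39513 \left(- \frac{1}{8187}\right) = - \frac{13171}{2729}$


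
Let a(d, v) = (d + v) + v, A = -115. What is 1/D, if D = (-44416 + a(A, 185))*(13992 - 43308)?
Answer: 1/1294623876 ≈ 7.7242e-10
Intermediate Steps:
a(d, v) = d + 2*v
D = 1294623876 (D = (-44416 + (-115 + 2*185))*(13992 - 43308) = (-44416 + (-115 + 370))*(-29316) = (-44416 + 255)*(-29316) = -44161*(-29316) = 1294623876)
1/D = 1/1294623876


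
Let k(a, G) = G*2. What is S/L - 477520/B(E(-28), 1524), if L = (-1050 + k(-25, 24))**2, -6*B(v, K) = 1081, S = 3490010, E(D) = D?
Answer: 30642177035/11546046 ≈ 2653.9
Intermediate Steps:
k(a, G) = 2*G
B(v, K) = -1081/6 (B(v, K) = -1/6*1081 = -1081/6)
L = 1004004 (L = (-1050 + 2*24)**2 = (-1050 + 48)**2 = (-1002)**2 = 1004004)
S/L - 477520/B(E(-28), 1524) = 3490010/1004004 - 477520/(-1081/6) = 3490010*(1/1004004) - 477520*(-6/1081) = 1745005/502002 + 60960/23 = 30642177035/11546046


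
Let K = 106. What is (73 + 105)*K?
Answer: 18868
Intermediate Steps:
(73 + 105)*K = (73 + 105)*106 = 178*106 = 18868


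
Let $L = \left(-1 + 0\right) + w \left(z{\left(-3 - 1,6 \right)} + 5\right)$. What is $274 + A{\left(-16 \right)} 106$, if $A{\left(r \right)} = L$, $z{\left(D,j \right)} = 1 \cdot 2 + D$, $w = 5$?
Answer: $1758$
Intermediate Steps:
$z{\left(D,j \right)} = 2 + D$
$L = 14$ ($L = \left(-1 + 0\right) + 5 \left(\left(2 - 4\right) + 5\right) = -1 + 5 \left(\left(2 - 4\right) + 5\right) = -1 + 5 \left(-2 + 5\right) = -1 + 5 \cdot 3 = -1 + 15 = 14$)
$A{\left(r \right)} = 14$
$274 + A{\left(-16 \right)} 106 = 274 + 14 \cdot 106 = 274 + 1484 = 1758$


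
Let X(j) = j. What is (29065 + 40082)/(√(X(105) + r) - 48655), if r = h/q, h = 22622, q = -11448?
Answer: -19257523859340/13550476269391 - 414882*√93763731/13550476269391 ≈ -1.4215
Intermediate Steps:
r = -11311/5724 (r = 22622/(-11448) = 22622*(-1/11448) = -11311/5724 ≈ -1.9761)
(29065 + 40082)/(√(X(105) + r) - 48655) = (29065 + 40082)/(√(105 - 11311/5724) - 48655) = 69147/(√(589709/5724) - 48655) = 69147/(√93763731/954 - 48655) = 69147/(-48655 + √93763731/954)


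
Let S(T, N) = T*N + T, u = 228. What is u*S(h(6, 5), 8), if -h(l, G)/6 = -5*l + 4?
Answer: 320112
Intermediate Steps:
h(l, G) = -24 + 30*l (h(l, G) = -6*(-5*l + 4) = -6*(4 - 5*l) = -24 + 30*l)
S(T, N) = T + N*T (S(T, N) = N*T + T = T + N*T)
u*S(h(6, 5), 8) = 228*((-24 + 30*6)*(1 + 8)) = 228*((-24 + 180)*9) = 228*(156*9) = 228*1404 = 320112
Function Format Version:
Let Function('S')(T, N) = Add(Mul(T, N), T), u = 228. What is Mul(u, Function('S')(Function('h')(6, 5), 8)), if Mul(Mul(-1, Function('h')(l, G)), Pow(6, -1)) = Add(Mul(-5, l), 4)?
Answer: 320112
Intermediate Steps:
Function('h')(l, G) = Add(-24, Mul(30, l)) (Function('h')(l, G) = Mul(-6, Add(Mul(-5, l), 4)) = Mul(-6, Add(4, Mul(-5, l))) = Add(-24, Mul(30, l)))
Function('S')(T, N) = Add(T, Mul(N, T)) (Function('S')(T, N) = Add(Mul(N, T), T) = Add(T, Mul(N, T)))
Mul(u, Function('S')(Function('h')(6, 5), 8)) = Mul(228, Mul(Add(-24, Mul(30, 6)), Add(1, 8))) = Mul(228, Mul(Add(-24, 180), 9)) = Mul(228, Mul(156, 9)) = Mul(228, 1404) = 320112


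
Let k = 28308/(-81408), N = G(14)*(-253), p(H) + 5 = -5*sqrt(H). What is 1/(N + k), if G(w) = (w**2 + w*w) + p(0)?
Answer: -6784/664230583 ≈ -1.0213e-5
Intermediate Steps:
p(H) = -5 - 5*sqrt(H)
G(w) = -5 + 2*w**2 (G(w) = (w**2 + w*w) + (-5 - 5*sqrt(0)) = (w**2 + w**2) + (-5 - 5*0) = 2*w**2 + (-5 + 0) = 2*w**2 - 5 = -5 + 2*w**2)
N = -97911 (N = (-5 + 2*14**2)*(-253) = (-5 + 2*196)*(-253) = (-5 + 392)*(-253) = 387*(-253) = -97911)
k = -2359/6784 (k = 28308*(-1/81408) = -2359/6784 ≈ -0.34773)
1/(N + k) = 1/(-97911 - 2359/6784) = 1/(-664230583/6784) = -6784/664230583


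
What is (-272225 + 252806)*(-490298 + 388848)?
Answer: 1970057550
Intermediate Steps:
(-272225 + 252806)*(-490298 + 388848) = -19419*(-101450) = 1970057550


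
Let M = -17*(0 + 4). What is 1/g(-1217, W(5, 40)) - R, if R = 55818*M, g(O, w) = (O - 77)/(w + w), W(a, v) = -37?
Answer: 2455768765/647 ≈ 3.7956e+6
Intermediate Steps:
M = -68 (M = -17*4 = -68)
g(O, w) = (-77 + O)/(2*w) (g(O, w) = (-77 + O)/((2*w)) = (-77 + O)*(1/(2*w)) = (-77 + O)/(2*w))
R = -3795624 (R = 55818*(-68) = -3795624)
1/g(-1217, W(5, 40)) - R = 1/((1/2)*(-77 - 1217)/(-37)) - 1*(-3795624) = 1/((1/2)*(-1/37)*(-1294)) + 3795624 = 1/(647/37) + 3795624 = 37/647 + 3795624 = 2455768765/647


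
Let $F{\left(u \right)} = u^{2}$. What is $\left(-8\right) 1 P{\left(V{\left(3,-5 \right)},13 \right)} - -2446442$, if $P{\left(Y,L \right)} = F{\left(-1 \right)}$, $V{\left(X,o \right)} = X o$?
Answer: $2446434$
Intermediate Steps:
$P{\left(Y,L \right)} = 1$ ($P{\left(Y,L \right)} = \left(-1\right)^{2} = 1$)
$\left(-8\right) 1 P{\left(V{\left(3,-5 \right)},13 \right)} - -2446442 = \left(-8\right) 1 \cdot 1 - -2446442 = \left(-8\right) 1 + 2446442 = -8 + 2446442 = 2446434$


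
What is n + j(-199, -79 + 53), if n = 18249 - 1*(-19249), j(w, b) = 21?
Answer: 37519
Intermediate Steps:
n = 37498 (n = 18249 + 19249 = 37498)
n + j(-199, -79 + 53) = 37498 + 21 = 37519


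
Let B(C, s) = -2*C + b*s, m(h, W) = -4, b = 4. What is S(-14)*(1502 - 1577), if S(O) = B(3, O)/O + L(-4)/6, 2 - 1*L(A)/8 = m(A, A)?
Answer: -6525/7 ≈ -932.14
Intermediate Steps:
L(A) = 48 (L(A) = 16 - 8*(-4) = 16 + 32 = 48)
B(C, s) = -2*C + 4*s
S(O) = 8 + (-6 + 4*O)/O (S(O) = (-2*3 + 4*O)/O + 48/6 = (-6 + 4*O)/O + 48*(⅙) = (-6 + 4*O)/O + 8 = 8 + (-6 + 4*O)/O)
S(-14)*(1502 - 1577) = (12 - 6/(-14))*(1502 - 1577) = (12 - 6*(-1/14))*(-75) = (12 + 3/7)*(-75) = (87/7)*(-75) = -6525/7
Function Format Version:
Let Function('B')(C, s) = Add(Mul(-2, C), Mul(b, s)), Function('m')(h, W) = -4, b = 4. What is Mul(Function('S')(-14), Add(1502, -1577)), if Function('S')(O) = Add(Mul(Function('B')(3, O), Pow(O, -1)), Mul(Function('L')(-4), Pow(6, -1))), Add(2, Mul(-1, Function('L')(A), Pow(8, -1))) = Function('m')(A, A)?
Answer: Rational(-6525, 7) ≈ -932.14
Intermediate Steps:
Function('L')(A) = 48 (Function('L')(A) = Add(16, Mul(-8, -4)) = Add(16, 32) = 48)
Function('B')(C, s) = Add(Mul(-2, C), Mul(4, s))
Function('S')(O) = Add(8, Mul(Pow(O, -1), Add(-6, Mul(4, O)))) (Function('S')(O) = Add(Mul(Add(Mul(-2, 3), Mul(4, O)), Pow(O, -1)), Mul(48, Pow(6, -1))) = Add(Mul(Add(-6, Mul(4, O)), Pow(O, -1)), Mul(48, Rational(1, 6))) = Add(Mul(Pow(O, -1), Add(-6, Mul(4, O))), 8) = Add(8, Mul(Pow(O, -1), Add(-6, Mul(4, O)))))
Mul(Function('S')(-14), Add(1502, -1577)) = Mul(Add(12, Mul(-6, Pow(-14, -1))), Add(1502, -1577)) = Mul(Add(12, Mul(-6, Rational(-1, 14))), -75) = Mul(Add(12, Rational(3, 7)), -75) = Mul(Rational(87, 7), -75) = Rational(-6525, 7)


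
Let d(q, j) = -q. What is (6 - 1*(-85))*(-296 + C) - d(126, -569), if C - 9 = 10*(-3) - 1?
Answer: -28812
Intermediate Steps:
C = -22 (C = 9 + (10*(-3) - 1) = 9 + (-30 - 1) = 9 - 31 = -22)
(6 - 1*(-85))*(-296 + C) - d(126, -569) = (6 - 1*(-85))*(-296 - 22) - (-1)*126 = (6 + 85)*(-318) - 1*(-126) = 91*(-318) + 126 = -28938 + 126 = -28812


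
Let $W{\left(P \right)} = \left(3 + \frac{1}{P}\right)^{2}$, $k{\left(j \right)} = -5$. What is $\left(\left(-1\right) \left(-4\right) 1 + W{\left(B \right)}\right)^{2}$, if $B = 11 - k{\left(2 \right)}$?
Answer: $\frac{11730625}{65536} \approx 179.0$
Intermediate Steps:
$B = 16$ ($B = 11 - -5 = 11 + 5 = 16$)
$\left(\left(-1\right) \left(-4\right) 1 + W{\left(B \right)}\right)^{2} = \left(\left(-1\right) \left(-4\right) 1 + \frac{\left(1 + 3 \cdot 16\right)^{2}}{256}\right)^{2} = \left(4 \cdot 1 + \frac{\left(1 + 48\right)^{2}}{256}\right)^{2} = \left(4 + \frac{49^{2}}{256}\right)^{2} = \left(4 + \frac{1}{256} \cdot 2401\right)^{2} = \left(4 + \frac{2401}{256}\right)^{2} = \left(\frac{3425}{256}\right)^{2} = \frac{11730625}{65536}$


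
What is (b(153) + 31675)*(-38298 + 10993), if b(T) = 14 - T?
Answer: -861090480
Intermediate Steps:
(b(153) + 31675)*(-38298 + 10993) = ((14 - 1*153) + 31675)*(-38298 + 10993) = ((14 - 153) + 31675)*(-27305) = (-139 + 31675)*(-27305) = 31536*(-27305) = -861090480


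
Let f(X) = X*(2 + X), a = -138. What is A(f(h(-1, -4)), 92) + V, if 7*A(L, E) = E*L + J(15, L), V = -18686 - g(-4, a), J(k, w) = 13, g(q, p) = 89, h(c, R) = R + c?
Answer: -18576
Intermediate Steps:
V = -18775 (V = -18686 - 1*89 = -18686 - 89 = -18775)
A(L, E) = 13/7 + E*L/7 (A(L, E) = (E*L + 13)/7 = (13 + E*L)/7 = 13/7 + E*L/7)
A(f(h(-1, -4)), 92) + V = (13/7 + (1/7)*92*((-4 - 1)*(2 + (-4 - 1)))) - 18775 = (13/7 + (1/7)*92*(-5*(2 - 5))) - 18775 = (13/7 + (1/7)*92*(-5*(-3))) - 18775 = (13/7 + (1/7)*92*15) - 18775 = (13/7 + 1380/7) - 18775 = 199 - 18775 = -18576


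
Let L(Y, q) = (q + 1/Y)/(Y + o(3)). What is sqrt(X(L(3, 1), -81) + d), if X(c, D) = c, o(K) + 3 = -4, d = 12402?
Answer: sqrt(111615)/3 ≈ 111.36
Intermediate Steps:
o(K) = -7 (o(K) = -3 - 4 = -7)
L(Y, q) = (q + 1/Y)/(-7 + Y) (L(Y, q) = (q + 1/Y)/(Y - 7) = (q + 1/Y)/(-7 + Y))
sqrt(X(L(3, 1), -81) + d) = sqrt((1 + 3*1)/(3*(-7 + 3)) + 12402) = sqrt((1/3)*(1 + 3)/(-4) + 12402) = sqrt((1/3)*(-1/4)*4 + 12402) = sqrt(-1/3 + 12402) = sqrt(37205/3) = sqrt(111615)/3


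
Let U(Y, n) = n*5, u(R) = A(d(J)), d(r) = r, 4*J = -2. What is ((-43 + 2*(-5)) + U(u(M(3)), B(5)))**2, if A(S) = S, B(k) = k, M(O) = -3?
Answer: 784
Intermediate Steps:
J = -1/2 (J = (1/4)*(-2) = -1/2 ≈ -0.50000)
u(R) = -1/2
U(Y, n) = 5*n
((-43 + 2*(-5)) + U(u(M(3)), B(5)))**2 = ((-43 + 2*(-5)) + 5*5)**2 = ((-43 - 10) + 25)**2 = (-53 + 25)**2 = (-28)**2 = 784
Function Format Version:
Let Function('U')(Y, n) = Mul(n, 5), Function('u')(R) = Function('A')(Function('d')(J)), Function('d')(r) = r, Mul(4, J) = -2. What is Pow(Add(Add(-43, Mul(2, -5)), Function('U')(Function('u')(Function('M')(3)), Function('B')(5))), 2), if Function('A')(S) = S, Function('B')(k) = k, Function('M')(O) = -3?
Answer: 784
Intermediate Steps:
J = Rational(-1, 2) (J = Mul(Rational(1, 4), -2) = Rational(-1, 2) ≈ -0.50000)
Function('u')(R) = Rational(-1, 2)
Function('U')(Y, n) = Mul(5, n)
Pow(Add(Add(-43, Mul(2, -5)), Function('U')(Function('u')(Function('M')(3)), Function('B')(5))), 2) = Pow(Add(Add(-43, Mul(2, -5)), Mul(5, 5)), 2) = Pow(Add(Add(-43, -10), 25), 2) = Pow(Add(-53, 25), 2) = Pow(-28, 2) = 784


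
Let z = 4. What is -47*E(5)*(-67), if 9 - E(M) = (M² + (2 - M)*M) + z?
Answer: -15745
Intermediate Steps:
E(M) = 5 - M² - M*(2 - M) (E(M) = 9 - ((M² + (2 - M)*M) + 4) = 9 - ((M² + M*(2 - M)) + 4) = 9 - (4 + M² + M*(2 - M)) = 9 + (-4 - M² - M*(2 - M)) = 5 - M² - M*(2 - M))
-47*E(5)*(-67) = -47*(5 - 2*5)*(-67) = -47*(5 - 10)*(-67) = -47*(-5)*(-67) = 235*(-67) = -15745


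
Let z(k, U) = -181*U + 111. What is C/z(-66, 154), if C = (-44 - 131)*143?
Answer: 25025/27763 ≈ 0.90138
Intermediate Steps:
z(k, U) = 111 - 181*U
C = -25025 (C = -175*143 = -25025)
C/z(-66, 154) = -25025/(111 - 181*154) = -25025/(111 - 27874) = -25025/(-27763) = -25025*(-1/27763) = 25025/27763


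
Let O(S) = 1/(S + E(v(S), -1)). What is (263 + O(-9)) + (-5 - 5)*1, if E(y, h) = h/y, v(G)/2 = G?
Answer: 40715/161 ≈ 252.89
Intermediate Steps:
v(G) = 2*G
O(S) = 1/(S - 1/(2*S))
(263 + O(-9)) + (-5 - 5)*1 = (263 + 2*(-9)/(-1 + 2*(-9)**2)) + (-5 - 5)*1 = (263 + 2*(-9)/(-1 + 2*81)) - 10*1 = (263 + 2*(-9)/(-1 + 162)) - 10 = (263 + 2*(-9)/161) - 10 = (263 + 2*(-9)*(1/161)) - 10 = (263 - 18/161) - 10 = 42325/161 - 10 = 40715/161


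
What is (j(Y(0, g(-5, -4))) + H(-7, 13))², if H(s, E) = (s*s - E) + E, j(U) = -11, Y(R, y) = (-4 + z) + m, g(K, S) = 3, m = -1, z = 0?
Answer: 1444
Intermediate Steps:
Y(R, y) = -5 (Y(R, y) = (-4 + 0) - 1 = -4 - 1 = -5)
H(s, E) = s² (H(s, E) = (s² - E) + E = s²)
(j(Y(0, g(-5, -4))) + H(-7, 13))² = (-11 + (-7)²)² = (-11 + 49)² = 38² = 1444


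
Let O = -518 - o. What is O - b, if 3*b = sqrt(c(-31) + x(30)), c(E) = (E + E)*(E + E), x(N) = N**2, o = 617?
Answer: -1135 - 2*sqrt(1186)/3 ≈ -1158.0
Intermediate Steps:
O = -1135 (O = -518 - 1*617 = -518 - 617 = -1135)
c(E) = 4*E**2 (c(E) = (2*E)*(2*E) = 4*E**2)
b = 2*sqrt(1186)/3 (b = sqrt(4*(-31)**2 + 30**2)/3 = sqrt(4*961 + 900)/3 = sqrt(3844 + 900)/3 = sqrt(4744)/3 = (2*sqrt(1186))/3 = 2*sqrt(1186)/3 ≈ 22.959)
O - b = -1135 - 2*sqrt(1186)/3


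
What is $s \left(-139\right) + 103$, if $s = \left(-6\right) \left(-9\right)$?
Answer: $-7403$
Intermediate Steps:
$s = 54$
$s \left(-139\right) + 103 = 54 \left(-139\right) + 103 = -7506 + 103 = -7403$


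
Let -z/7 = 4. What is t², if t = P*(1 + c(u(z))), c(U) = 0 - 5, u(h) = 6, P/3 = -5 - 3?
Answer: 9216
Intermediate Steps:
z = -28 (z = -7*4 = -28)
P = -24 (P = 3*(-5 - 3) = 3*(-8) = -24)
c(U) = -5
t = 96 (t = -24*(1 - 5) = -24*(-4) = 96)
t² = 96² = 9216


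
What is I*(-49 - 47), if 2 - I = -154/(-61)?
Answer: 3072/61 ≈ 50.361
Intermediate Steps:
I = -32/61 (I = 2 - (-154)/(-61) = 2 - (-154)*(-1)/61 = 2 - 1*154/61 = 2 - 154/61 = -32/61 ≈ -0.52459)
I*(-49 - 47) = -32*(-49 - 47)/61 = -32/61*(-96) = 3072/61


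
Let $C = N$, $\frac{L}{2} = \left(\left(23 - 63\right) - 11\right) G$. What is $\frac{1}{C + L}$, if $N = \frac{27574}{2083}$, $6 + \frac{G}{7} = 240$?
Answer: $- \frac{2083}{347991734} \approx -5.9858 \cdot 10^{-6}$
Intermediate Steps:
$G = 1638$ ($G = -42 + 7 \cdot 240 = -42 + 1680 = 1638$)
$L = -167076$ ($L = 2 \left(\left(23 - 63\right) - 11\right) 1638 = 2 \left(-40 - 11\right) 1638 = 2 \left(\left(-51\right) 1638\right) = 2 \left(-83538\right) = -167076$)
$N = \frac{27574}{2083}$ ($N = 27574 \cdot \frac{1}{2083} = \frac{27574}{2083} \approx 13.238$)
$C = \frac{27574}{2083} \approx 13.238$
$\frac{1}{C + L} = \frac{1}{\frac{27574}{2083} - 167076} = \frac{1}{- \frac{347991734}{2083}} = - \frac{2083}{347991734}$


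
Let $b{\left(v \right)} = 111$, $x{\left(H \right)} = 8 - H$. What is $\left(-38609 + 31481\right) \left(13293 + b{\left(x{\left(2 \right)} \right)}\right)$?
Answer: $-95543712$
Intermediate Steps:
$\left(-38609 + 31481\right) \left(13293 + b{\left(x{\left(2 \right)} \right)}\right) = \left(-38609 + 31481\right) \left(13293 + 111\right) = \left(-7128\right) 13404 = -95543712$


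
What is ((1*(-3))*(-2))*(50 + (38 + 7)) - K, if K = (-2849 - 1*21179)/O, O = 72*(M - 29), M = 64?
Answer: 365107/630 ≈ 579.54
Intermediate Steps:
O = 2520 (O = 72*(64 - 29) = 72*35 = 2520)
K = -6007/630 (K = (-2849 - 1*21179)/2520 = (-2849 - 21179)*(1/2520) = -24028*1/2520 = -6007/630 ≈ -9.5349)
((1*(-3))*(-2))*(50 + (38 + 7)) - K = ((1*(-3))*(-2))*(50 + (38 + 7)) - 1*(-6007/630) = (-3*(-2))*(50 + 45) + 6007/630 = 6*95 + 6007/630 = 570 + 6007/630 = 365107/630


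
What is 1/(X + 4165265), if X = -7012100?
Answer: -1/2846835 ≈ -3.5127e-7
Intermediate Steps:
1/(X + 4165265) = 1/(-7012100 + 4165265) = 1/(-2846835) = -1/2846835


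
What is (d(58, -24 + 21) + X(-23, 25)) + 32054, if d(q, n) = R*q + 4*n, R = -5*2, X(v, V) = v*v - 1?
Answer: 31990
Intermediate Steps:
X(v, V) = -1 + v² (X(v, V) = v² - 1 = -1 + v²)
R = -10
d(q, n) = -10*q + 4*n
(d(58, -24 + 21) + X(-23, 25)) + 32054 = ((-10*58 + 4*(-24 + 21)) + (-1 + (-23)²)) + 32054 = ((-580 + 4*(-3)) + (-1 + 529)) + 32054 = ((-580 - 12) + 528) + 32054 = (-592 + 528) + 32054 = -64 + 32054 = 31990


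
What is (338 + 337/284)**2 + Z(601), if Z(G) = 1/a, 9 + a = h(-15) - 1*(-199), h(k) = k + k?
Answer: 92792767451/806560 ≈ 1.1505e+5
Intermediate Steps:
h(k) = 2*k
a = 160 (a = -9 + (2*(-15) - 1*(-199)) = -9 + (-30 + 199) = -9 + 169 = 160)
Z(G) = 1/160
(338 + 337/284)**2 + Z(601) = (338 + 337/284)**2 + 1/160 = (96329/284)**2 + 1/160 = 9279276241/80656 + 1/160 = 92792767451/806560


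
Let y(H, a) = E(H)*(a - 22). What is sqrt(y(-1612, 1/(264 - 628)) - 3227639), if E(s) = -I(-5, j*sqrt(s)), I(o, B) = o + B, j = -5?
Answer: sqrt(-106915958331 - 7288190*I*sqrt(403))/182 ≈ 1.2293 - 1796.6*I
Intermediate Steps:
I(o, B) = B + o
E(s) = 5 + 5*sqrt(s) (E(s) = -(-5*sqrt(s) - 5) = -(-5 - 5*sqrt(s)) = 5 + 5*sqrt(s))
y(H, a) = (-22 + a)*(5 + 5*sqrt(H)) (y(H, a) = (5 + 5*sqrt(H))*(a - 22) = (5 + 5*sqrt(H))*(-22 + a) = (-22 + a)*(5 + 5*sqrt(H)))
sqrt(y(-1612, 1/(264 - 628)) - 3227639) = sqrt(5*(1 + sqrt(-1612))*(-22 + 1/(264 - 628)) - 3227639) = sqrt(5*(1 + 2*I*sqrt(403))*(-22 + 1/(-364)) - 3227639) = sqrt(5*(1 + 2*I*sqrt(403))*(-22 - 1/364) - 3227639) = sqrt(5*(1 + 2*I*sqrt(403))*(-8009/364) - 3227639) = sqrt((-40045/364 - 40045*I*sqrt(403)/182) - 3227639) = sqrt(-1174900641/364 - 40045*I*sqrt(403)/182)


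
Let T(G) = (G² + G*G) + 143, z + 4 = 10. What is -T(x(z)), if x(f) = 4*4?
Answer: -655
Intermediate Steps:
z = 6 (z = -4 + 10 = 6)
x(f) = 16
T(G) = 143 + 2*G² (T(G) = (G² + G²) + 143 = 2*G² + 143 = 143 + 2*G²)
-T(x(z)) = -(143 + 2*16²) = -(143 + 2*256) = -(143 + 512) = -1*655 = -655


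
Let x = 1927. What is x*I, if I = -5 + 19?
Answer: 26978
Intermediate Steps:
I = 14
x*I = 1927*14 = 26978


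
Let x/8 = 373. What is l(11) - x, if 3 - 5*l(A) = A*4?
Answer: -14961/5 ≈ -2992.2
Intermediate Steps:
x = 2984 (x = 8*373 = 2984)
l(A) = 3/5 - 4*A/5 (l(A) = 3/5 - A*4/5 = 3/5 - 4*A/5)
l(11) - x = (3/5 - 4/5*11) - 1*2984 = (3/5 - 44/5) - 2984 = -41/5 - 2984 = -14961/5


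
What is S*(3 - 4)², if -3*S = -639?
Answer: 213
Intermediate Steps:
S = 213 (S = -⅓*(-639) = 213)
S*(3 - 4)² = 213*(3 - 4)² = 213*(-1)² = 213*1 = 213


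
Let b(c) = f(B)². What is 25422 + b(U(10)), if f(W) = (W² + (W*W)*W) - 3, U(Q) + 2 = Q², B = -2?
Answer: 25471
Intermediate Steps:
U(Q) = -2 + Q²
f(W) = -3 + W² + W³ (f(W) = (W² + W²*W) - 3 = (W² + W³) - 3 = -3 + W² + W³)
b(c) = 49 (b(c) = (-3 + (-2)² + (-2)³)² = (-3 + 4 - 8)² = (-7)² = 49)
25422 + b(U(10)) = 25422 + 49 = 25471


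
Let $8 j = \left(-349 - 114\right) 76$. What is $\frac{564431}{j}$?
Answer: $- \frac{1128862}{8797} \approx -128.32$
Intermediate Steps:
$j = - \frac{8797}{2}$ ($j = \frac{\left(-349 - 114\right) 76}{8} = \frac{\left(-463\right) 76}{8} = \frac{1}{8} \left(-35188\right) = - \frac{8797}{2} \approx -4398.5$)
$\frac{564431}{j} = \frac{564431}{- \frac{8797}{2}} = 564431 \left(- \frac{2}{8797}\right) = - \frac{1128862}{8797}$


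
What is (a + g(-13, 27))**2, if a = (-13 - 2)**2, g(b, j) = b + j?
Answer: 57121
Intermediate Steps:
a = 225 (a = (-15)**2 = 225)
(a + g(-13, 27))**2 = (225 + (-13 + 27))**2 = (225 + 14)**2 = 239**2 = 57121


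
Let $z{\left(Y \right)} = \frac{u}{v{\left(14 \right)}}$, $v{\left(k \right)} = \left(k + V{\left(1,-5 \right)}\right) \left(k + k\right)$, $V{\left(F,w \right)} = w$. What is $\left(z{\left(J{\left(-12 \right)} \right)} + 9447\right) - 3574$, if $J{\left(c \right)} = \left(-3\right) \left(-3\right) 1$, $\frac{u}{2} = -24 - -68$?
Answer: $\frac{370021}{63} \approx 5873.4$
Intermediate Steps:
$u = 88$ ($u = 2 \left(-24 - -68\right) = 2 \left(-24 + 68\right) = 2 \cdot 44 = 88$)
$J{\left(c \right)} = 9$ ($J{\left(c \right)} = 9 \cdot 1 = 9$)
$v{\left(k \right)} = 2 k \left(-5 + k\right)$ ($v{\left(k \right)} = \left(k - 5\right) \left(k + k\right) = \left(-5 + k\right) 2 k = 2 k \left(-5 + k\right)$)
$z{\left(Y \right)} = \frac{22}{63}$ ($z{\left(Y \right)} = \frac{88}{2 \cdot 14 \left(-5 + 14\right)} = \frac{88}{2 \cdot 14 \cdot 9} = \frac{88}{252} = 88 \cdot \frac{1}{252} = \frac{22}{63}$)
$\left(z{\left(J{\left(-12 \right)} \right)} + 9447\right) - 3574 = \left(\frac{22}{63} + 9447\right) - 3574 = \frac{595183}{63} - 3574 = \frac{370021}{63}$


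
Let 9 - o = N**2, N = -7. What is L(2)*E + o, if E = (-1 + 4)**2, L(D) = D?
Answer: -22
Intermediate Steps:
E = 9 (E = 3**2 = 9)
o = -40 (o = 9 - 1*(-7)**2 = 9 - 1*49 = 9 - 49 = -40)
L(2)*E + o = 2*9 - 40 = 18 - 40 = -22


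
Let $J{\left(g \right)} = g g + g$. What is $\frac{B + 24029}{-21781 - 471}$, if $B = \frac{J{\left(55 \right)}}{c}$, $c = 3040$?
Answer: $- \frac{1826281}{1691152} \approx -1.0799$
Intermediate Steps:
$J{\left(g \right)} = g + g^{2}$ ($J{\left(g \right)} = g^{2} + g = g + g^{2}$)
$B = \frac{77}{76}$ ($B = \frac{55 \left(1 + 55\right)}{3040} = 55 \cdot 56 \cdot \frac{1}{3040} = 3080 \cdot \frac{1}{3040} = \frac{77}{76} \approx 1.0132$)
$\frac{B + 24029}{-21781 - 471} = \frac{\frac{77}{76} + 24029}{-21781 - 471} = \frac{1826281}{76 \left(-22252\right)} = \frac{1826281}{76} \left(- \frac{1}{22252}\right) = - \frac{1826281}{1691152}$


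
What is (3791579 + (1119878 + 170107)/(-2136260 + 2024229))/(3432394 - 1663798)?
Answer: 106193274241/49534394619 ≈ 2.1438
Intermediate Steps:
(3791579 + (1119878 + 170107)/(-2136260 + 2024229))/(3432394 - 1663798) = (3791579 + 1289985/(-112031))/1768596 = (3791579 + 1289985*(-1/112031))*(1/1768596) = (3791579 - 1289985/112031)*(1/1768596) = (424773096964/112031)*(1/1768596) = 106193274241/49534394619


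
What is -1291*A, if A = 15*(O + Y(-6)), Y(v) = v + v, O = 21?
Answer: -174285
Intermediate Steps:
Y(v) = 2*v
A = 135 (A = 15*(21 + 2*(-6)) = 15*(21 - 12) = 15*9 = 135)
-1291*A = -1291*135 = -174285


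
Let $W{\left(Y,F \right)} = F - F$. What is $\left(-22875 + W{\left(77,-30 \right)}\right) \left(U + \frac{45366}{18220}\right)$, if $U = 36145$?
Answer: $- \frac{1506564120975}{1822} \approx -8.2687 \cdot 10^{8}$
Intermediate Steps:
$W{\left(Y,F \right)} = 0$
$\left(-22875 + W{\left(77,-30 \right)}\right) \left(U + \frac{45366}{18220}\right) = \left(-22875 + 0\right) \left(36145 + \frac{45366}{18220}\right) = - 22875 \left(36145 + 45366 \cdot \frac{1}{18220}\right) = - 22875 \left(36145 + \frac{22683}{9110}\right) = \left(-22875\right) \frac{329303633}{9110} = - \frac{1506564120975}{1822}$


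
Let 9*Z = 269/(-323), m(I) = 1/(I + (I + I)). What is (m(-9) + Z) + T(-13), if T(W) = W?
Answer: -114503/8721 ≈ -13.130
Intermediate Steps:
m(I) = 1/(3*I) (m(I) = 1/(I + 2*I) = 1/(3*I))
Z = -269/2907 (Z = (269/(-323))/9 = (269*(-1/323))/9 = (1/9)*(-269/323) = -269/2907 ≈ -0.092535)
(m(-9) + Z) + T(-13) = ((1/3)/(-9) - 269/2907) - 13 = ((1/3)*(-1/9) - 269/2907) - 13 = (-1/27 - 269/2907) - 13 = -1130/8721 - 13 = -114503/8721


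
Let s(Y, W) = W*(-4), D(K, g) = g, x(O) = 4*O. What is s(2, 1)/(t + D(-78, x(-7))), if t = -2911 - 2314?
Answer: 4/5253 ≈ 0.00076147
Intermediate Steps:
s(Y, W) = -4*W
t = -5225
s(2, 1)/(t + D(-78, x(-7))) = (-4*1)/(-5225 + 4*(-7)) = -4/(-5225 - 28) = -4/(-5253) = -4*(-1/5253) = 4/5253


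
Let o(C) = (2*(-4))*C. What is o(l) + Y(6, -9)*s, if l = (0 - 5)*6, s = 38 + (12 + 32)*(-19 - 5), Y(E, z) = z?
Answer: 9402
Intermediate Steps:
s = -1018 (s = 38 + 44*(-24) = 38 - 1056 = -1018)
l = -30 (l = -5*6 = -30)
o(C) = -8*C
o(l) + Y(6, -9)*s = -8*(-30) - 9*(-1018) = 240 + 9162 = 9402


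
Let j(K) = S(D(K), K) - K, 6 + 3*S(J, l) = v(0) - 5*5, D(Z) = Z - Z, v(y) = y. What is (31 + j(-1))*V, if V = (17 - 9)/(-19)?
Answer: -520/57 ≈ -9.1228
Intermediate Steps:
D(Z) = 0
S(J, l) = -31/3 (S(J, l) = -2 + (0 - 5*5)/3 = -2 + (0 - 25)/3 = -2 + (⅓)*(-25) = -2 - 25/3 = -31/3)
j(K) = -31/3 - K
V = -8/19 (V = 8*(-1/19) = -8/19 ≈ -0.42105)
(31 + j(-1))*V = (31 + (-31/3 - 1*(-1)))*(-8/19) = (31 + (-31/3 + 1))*(-8/19) = (31 - 28/3)*(-8/19) = (65/3)*(-8/19) = -520/57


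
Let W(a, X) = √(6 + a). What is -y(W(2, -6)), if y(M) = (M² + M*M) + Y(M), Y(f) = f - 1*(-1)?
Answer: -17 - 2*√2 ≈ -19.828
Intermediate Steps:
Y(f) = 1 + f (Y(f) = f + 1 = 1 + f)
y(M) = 1 + M + 2*M² (y(M) = (M² + M*M) + (1 + M) = (M² + M²) + (1 + M) = 2*M² + (1 + M) = 1 + M + 2*M²)
-y(W(2, -6)) = -(1 + √(6 + 2) + 2*(√(6 + 2))²) = -(1 + √8 + 2*(√8)²) = -(1 + 2*√2 + 2*(2*√2)²) = -(1 + 2*√2 + 2*8) = -(1 + 2*√2 + 16) = -(17 + 2*√2) = -17 - 2*√2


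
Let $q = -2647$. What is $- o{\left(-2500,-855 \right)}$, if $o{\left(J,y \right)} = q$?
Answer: $2647$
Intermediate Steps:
$o{\left(J,y \right)} = -2647$
$- o{\left(-2500,-855 \right)} = \left(-1\right) \left(-2647\right) = 2647$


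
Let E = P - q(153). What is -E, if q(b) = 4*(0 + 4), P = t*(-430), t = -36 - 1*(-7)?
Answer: -12454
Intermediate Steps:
t = -29 (t = -36 + 7 = -29)
P = 12470 (P = -29*(-430) = 12470)
q(b) = 16 (q(b) = 4*4 = 16)
E = 12454 (E = 12470 - 1*16 = 12470 - 16 = 12454)
-E = -1*12454 = -12454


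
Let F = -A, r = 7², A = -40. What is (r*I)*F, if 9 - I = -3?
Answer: 23520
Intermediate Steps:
r = 49
F = 40 (F = -1*(-40) = 40)
I = 12 (I = 9 - 1*(-3) = 9 + 3 = 12)
(r*I)*F = (49*12)*40 = 588*40 = 23520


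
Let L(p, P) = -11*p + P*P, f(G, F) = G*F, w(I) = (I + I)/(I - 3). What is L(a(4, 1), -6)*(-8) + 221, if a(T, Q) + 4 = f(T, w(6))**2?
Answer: 22109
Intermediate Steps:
w(I) = 2*I/(-3 + I) (w(I) = (2*I)/(-3 + I) = 2*I/(-3 + I))
f(G, F) = F*G
a(T, Q) = -4 + 16*T**2 (a(T, Q) = -4 + ((2*6/(-3 + 6))*T)**2 = -4 + ((2*6/3)*T)**2 = -4 + ((2*6*(1/3))*T)**2 = -4 + (4*T)**2 = -4 + 16*T**2)
L(p, P) = P**2 - 11*p (L(p, P) = -11*p + P**2 = P**2 - 11*p)
L(a(4, 1), -6)*(-8) + 221 = ((-6)**2 - 11*(-4 + 16*4**2))*(-8) + 221 = (36 - 11*(-4 + 16*16))*(-8) + 221 = (36 - 11*(-4 + 256))*(-8) + 221 = (36 - 11*252)*(-8) + 221 = (36 - 2772)*(-8) + 221 = -2736*(-8) + 221 = 21888 + 221 = 22109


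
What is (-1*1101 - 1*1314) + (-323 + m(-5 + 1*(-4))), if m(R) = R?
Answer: -2747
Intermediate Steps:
(-1*1101 - 1*1314) + (-323 + m(-5 + 1*(-4))) = (-1*1101 - 1*1314) + (-323 + (-5 + 1*(-4))) = (-1101 - 1314) + (-323 + (-5 - 4)) = -2415 + (-323 - 9) = -2415 - 332 = -2747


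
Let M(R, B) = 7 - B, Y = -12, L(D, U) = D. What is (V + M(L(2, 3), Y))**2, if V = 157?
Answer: 30976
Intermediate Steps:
(V + M(L(2, 3), Y))**2 = (157 + (7 - 1*(-12)))**2 = (157 + (7 + 12))**2 = (157 + 19)**2 = 176**2 = 30976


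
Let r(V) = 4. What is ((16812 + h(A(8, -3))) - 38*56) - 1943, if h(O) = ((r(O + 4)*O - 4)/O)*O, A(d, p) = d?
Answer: 12769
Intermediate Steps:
h(O) = -4 + 4*O (h(O) = ((4*O - 4)/O)*O = ((-4 + 4*O)/O)*O = -4 + 4*O)
((16812 + h(A(8, -3))) - 38*56) - 1943 = ((16812 + (-4 + 4*8)) - 38*56) - 1943 = ((16812 + (-4 + 32)) - 2128) - 1943 = ((16812 + 28) - 2128) - 1943 = (16840 - 2128) - 1943 = 14712 - 1943 = 12769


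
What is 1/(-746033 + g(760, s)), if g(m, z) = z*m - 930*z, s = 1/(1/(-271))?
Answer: -1/699963 ≈ -1.4286e-6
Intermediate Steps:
s = -271 (s = 1/(-1/271) = -271)
g(m, z) = -930*z + m*z (g(m, z) = m*z - 930*z = -930*z + m*z)
1/(-746033 + g(760, s)) = 1/(-746033 - 271*(-930 + 760)) = 1/(-746033 - 271*(-170)) = 1/(-746033 + 46070) = 1/(-699963) = -1/699963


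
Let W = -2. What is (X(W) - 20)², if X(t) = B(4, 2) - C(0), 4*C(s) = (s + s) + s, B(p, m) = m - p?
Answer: 484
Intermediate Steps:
C(s) = 3*s/4 (C(s) = ((s + s) + s)/4 = (2*s + s)/4 = (3*s)/4 = 3*s/4)
X(t) = -2 (X(t) = (2 - 1*4) - 3*0/4 = (2 - 4) - 1*0 = -2 + 0 = -2)
(X(W) - 20)² = (-2 - 20)² = (-22)² = 484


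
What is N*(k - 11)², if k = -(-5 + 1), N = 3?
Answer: 147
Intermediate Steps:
k = 4 (k = -1*(-4) = 4)
N*(k - 11)² = 3*(4 - 11)² = 3*(-7)² = 3*49 = 147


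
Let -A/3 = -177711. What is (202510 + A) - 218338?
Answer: 517305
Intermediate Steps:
A = 533133 (A = -3*(-177711) = 533133)
(202510 + A) - 218338 = (202510 + 533133) - 218338 = 735643 - 218338 = 517305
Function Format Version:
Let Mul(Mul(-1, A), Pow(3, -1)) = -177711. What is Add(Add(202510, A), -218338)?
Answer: 517305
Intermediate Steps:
A = 533133 (A = Mul(-3, -177711) = 533133)
Add(Add(202510, A), -218338) = Add(Add(202510, 533133), -218338) = Add(735643, -218338) = 517305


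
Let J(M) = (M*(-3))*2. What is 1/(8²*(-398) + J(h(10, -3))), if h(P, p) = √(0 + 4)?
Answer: -1/25484 ≈ -3.9240e-5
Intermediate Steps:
h(P, p) = 2 (h(P, p) = √4 = 2)
J(M) = -6*M (J(M) = -3*M*2 = -6*M)
1/(8²*(-398) + J(h(10, -3))) = 1/(8²*(-398) - 6*2) = 1/(64*(-398) - 12) = 1/(-25472 - 12) = 1/(-25484) = -1/25484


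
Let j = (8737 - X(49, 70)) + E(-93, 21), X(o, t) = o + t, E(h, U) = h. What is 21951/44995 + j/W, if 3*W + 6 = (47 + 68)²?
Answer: 1440917394/594788905 ≈ 2.4226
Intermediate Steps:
j = 8525 (j = (8737 - (49 + 70)) - 93 = (8737 - 1*119) - 93 = (8737 - 119) - 93 = 8618 - 93 = 8525)
W = 13219/3 (W = -2 + (47 + 68)²/3 = -2 + (⅓)*115² = -2 + (⅓)*13225 = -2 + 13225/3 = 13219/3 ≈ 4406.3)
21951/44995 + j/W = 21951/44995 + 8525/(13219/3) = 21951*(1/44995) + 8525*(3/13219) = 21951/44995 + 25575/13219 = 1440917394/594788905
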